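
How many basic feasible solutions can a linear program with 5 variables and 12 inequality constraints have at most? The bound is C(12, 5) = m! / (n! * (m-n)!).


Each vertex corresponds to some choice of n active constraints out of m, so the number of vertices is at most C(m, n) = m! / (n!(m-n)!).
m = 12, n = 5
Numerator: 12 * 11 * 10 * 9 * 8
Denominator: 5! = 120
C(12, 5) = 792


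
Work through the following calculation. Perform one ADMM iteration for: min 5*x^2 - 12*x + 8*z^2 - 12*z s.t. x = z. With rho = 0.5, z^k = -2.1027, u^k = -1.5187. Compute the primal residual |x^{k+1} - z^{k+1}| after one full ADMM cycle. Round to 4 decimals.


ADMM iteration with rho = 0.5, z^k = -2.1027, u^k = -1.5187
Step 1: x-update.
Minimize 5*x^2 - 12*x + (0.5/2)*(x + 2.1027 - 1.5187)^2
FOC: (2*5 + 0.5)*x = 12 + 0.5*(-2.1027 + 1.5187)
x^{k+1} = 1.115
Step 2: z-update.
Minimize 8*z^2 - 12*z + (0.5/2)*(1.115 - z - 1.5187)^2
FOC: (2*8 + 0.5)*z = 12 + 0.5*(1.115 - 1.5187)
z^{k+1} = 0.715
Step 3: u-update.
u^{k+1} = -1.5187 + 1.115 - 0.715 = -1.1187
Step 4: Primal residual = |1.115 - 0.715| = 0.4


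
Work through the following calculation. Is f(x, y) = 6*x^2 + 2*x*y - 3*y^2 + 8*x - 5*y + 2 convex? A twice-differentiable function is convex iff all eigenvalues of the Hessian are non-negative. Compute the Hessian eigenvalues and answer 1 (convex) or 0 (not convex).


The Hessian of f(x,y) = 6*x^2 + 2*x*y - 3*y^2 + 8*x - 5*y + 2 is:
H = [[12, 2], [2, -6]]
Trace = 12 - 6 = 6
Determinant = 12*-6 - (2)^2 = -76
Discriminant = (6)^2 - 4*-76 = 340.0
Eigenvalues: lambda_1 = -6.2195, lambda_2 = 12.2195
The function is not convex.

0


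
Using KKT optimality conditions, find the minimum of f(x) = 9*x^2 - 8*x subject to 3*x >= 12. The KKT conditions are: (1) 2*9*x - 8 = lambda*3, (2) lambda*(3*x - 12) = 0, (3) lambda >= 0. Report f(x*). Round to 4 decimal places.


Step 1: Try lambda = 0 (constraint inactive).
x_unc = 8/(2*9) = 0.4444
Check: 3*0.4444 = 1.3332 < 12 -- violated!
Step 2: Constraint must be active: 3*x = 12
x* = 12/3 = 4.0
lambda = (2*9*4.0 - 8)/3 = 21.3333
Step 3: Compute optimal value.
f(x*) = 9*4.0^2 - 8*4.0 = 112.0


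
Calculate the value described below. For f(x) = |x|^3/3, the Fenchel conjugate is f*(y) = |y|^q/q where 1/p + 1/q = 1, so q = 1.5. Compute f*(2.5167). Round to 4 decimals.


The conjugate exponent q satisfies 1/p + 1/q = 1.
p = 3, so q = 3/(3 - 1) = 1.5
|y|^q = 2.5167^1.5 = 3.9925
f*(2.5167) = 3.9925 / 1.5 = 2.6617


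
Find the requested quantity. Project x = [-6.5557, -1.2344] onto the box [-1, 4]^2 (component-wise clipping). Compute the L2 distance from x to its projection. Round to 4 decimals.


Project each component onto [-1, 4].
clip(-6.5557) = -1.0, clip(-1.2344) = -1.0
Projection = [-1.0, -1.0]
Squared diffs: [30.8658, 0.0549]
Distance = sqrt(30.9207) = 5.5606


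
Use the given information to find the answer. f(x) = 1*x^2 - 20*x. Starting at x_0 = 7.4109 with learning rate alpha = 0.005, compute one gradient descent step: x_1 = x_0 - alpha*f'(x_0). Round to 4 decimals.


We compute the gradient at x_0 and apply the update.
f'(x) = 2*x - 20
f'(7.4109) = 2*7.4109 - 20 = -5.1782
x_1 = 7.4109 - 0.005*-5.1782 = 7.4368


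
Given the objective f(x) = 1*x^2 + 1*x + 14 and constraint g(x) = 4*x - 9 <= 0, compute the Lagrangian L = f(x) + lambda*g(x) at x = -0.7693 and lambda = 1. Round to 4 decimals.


Step 1: Evaluate f(x).
f(-0.7693) = 1*(-0.7693)^2 + 1*(-0.7693) + 14 = 13.8225
Step 2: Evaluate g(x).
g(-0.7693) = 4*-0.7693 - 9 = -12.0772
Step 3: Compute Lagrangian.
L = 13.8225 + 1*-12.0772 = 1.7453


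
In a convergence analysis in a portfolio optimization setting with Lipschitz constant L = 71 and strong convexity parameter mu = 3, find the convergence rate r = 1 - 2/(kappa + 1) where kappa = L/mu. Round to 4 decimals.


Step 1: Compute the condition number.
kappa = L/mu = 71/3 = 23.6667
Step 2: Compute the convergence rate.
r = 1 - 2/(kappa + 1) = 1 - 2*mu/(L + mu) = (L - mu)/(L + mu) = 68/74 = 0.9189


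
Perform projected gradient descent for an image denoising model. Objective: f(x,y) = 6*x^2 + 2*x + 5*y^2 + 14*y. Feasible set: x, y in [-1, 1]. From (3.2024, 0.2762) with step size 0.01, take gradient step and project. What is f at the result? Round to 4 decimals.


Step 1: Compute gradient at (3.2024, 0.2762).
grad_x = 2*6*3.2024 + 2 = 40.4288
grad_y = 2*5*0.2762 + 14 = 16.762
Step 2: Gradient step.
x_raw = 3.2024 - 0.01*40.4288 = 2.7981
y_raw = 0.2762 - 0.01*16.762 = 0.1086
Step 3: Project onto [-1, 1].
x_proj = clip(2.7981) = 1.0
y_proj = clip(0.1086) = 0.1086
Step 4: Evaluate f.
f(1.0, 0.1086) = 9.5791


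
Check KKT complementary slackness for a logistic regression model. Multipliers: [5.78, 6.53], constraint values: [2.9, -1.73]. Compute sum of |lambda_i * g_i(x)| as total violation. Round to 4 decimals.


KKT complementary slackness check:
lambda_1 * g_1 = 5.78 * 2.9 = 16.762
lambda_2 * g_2 = 6.53 * -1.73 = -11.2969
Total violation = 16.762 + 11.2969 = 28.0589


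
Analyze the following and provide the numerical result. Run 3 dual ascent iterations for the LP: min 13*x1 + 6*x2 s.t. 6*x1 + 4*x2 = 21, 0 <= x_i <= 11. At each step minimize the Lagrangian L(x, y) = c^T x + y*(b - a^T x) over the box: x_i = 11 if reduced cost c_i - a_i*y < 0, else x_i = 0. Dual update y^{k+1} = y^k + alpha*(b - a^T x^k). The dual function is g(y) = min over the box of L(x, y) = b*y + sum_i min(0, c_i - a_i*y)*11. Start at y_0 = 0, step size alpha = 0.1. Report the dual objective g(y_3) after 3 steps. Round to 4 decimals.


Dual ascent for LP: min 13*x1 + 6*x2, 6*x1 + 4*x2 = 21, 0 <= x_i <= 11
Step 1: y^k = 0.0, reduced costs: (13.0, 6.0)
  x^k = (0.0, 0.0), subgradient = b - a^T x = 21.0
  y^{k+1} = 0.0 + 0.1*21.0 = 2.1
Step 2: y^k = 2.1, reduced costs: (0.4, -2.4)
  x^k = (0.0, 11.0), subgradient = b - a^T x = -23.0
  y^{k+1} = 2.1 + 0.1*-23.0 = -0.2
Step 3: y^k = -0.2, reduced costs: (14.2, 6.8)
  x^k = (0.0, 0.0), subgradient = b - a^T x = 21.0
  y^{k+1} = -0.2 + 0.1*21.0 = 1.9
Dual objective at y_3 = 1.9: reduced costs (1.6, -1.6), box minimizer x = (0.0, 11.0)
g(y_3) = b*y + (c1 - a1*y)*x1 + (c2 - a2*y)*x2 = 21*1.9 + 1.6*0.0 + (-1.6)*11.0 = 39.9 + 0.0 - 17.6 = 22.3


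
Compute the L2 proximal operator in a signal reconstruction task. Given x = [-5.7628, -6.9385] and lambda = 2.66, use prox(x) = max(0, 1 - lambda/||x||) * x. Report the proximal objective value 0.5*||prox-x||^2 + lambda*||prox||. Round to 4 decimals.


Step 1: Compute ||x||.
||x|| = 9.0196
Step 2: Compute scaling factor.
scale = max(0, 1 - 2.66/9.0196) = 0.7051
Step 3: prox(x) = [-4.0633, -4.8922]
||prox(x)|| = 6.3596
Step 4: Proximal objective.
0.5*||prox-x||^2 = 3.5378
lambda*||prox|| = 16.9165
Total = 20.4543


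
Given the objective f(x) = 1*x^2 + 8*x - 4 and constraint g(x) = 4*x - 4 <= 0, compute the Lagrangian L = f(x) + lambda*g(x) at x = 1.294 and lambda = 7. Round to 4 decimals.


Step 1: Evaluate f(x).
f(1.294) = 1*1.294^2 + 8*1.294 - 4 = 8.0264
Step 2: Evaluate g(x).
g(1.294) = 4*1.294 - 4 = 1.176
Step 3: Compute Lagrangian.
L = 8.0264 + 7*1.176 = 16.2584


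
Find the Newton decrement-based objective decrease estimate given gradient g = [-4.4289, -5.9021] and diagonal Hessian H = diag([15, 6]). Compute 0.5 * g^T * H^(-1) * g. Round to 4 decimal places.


Step 1: H is diagonal, so H^(-1) * g = [-0.2953, -0.9837].
Step 2: g^T H^(-1) g = sum_i g_i^2 / H_ii
  = (-4.4289)^2/15 + (-5.9021)^2/6
  = 1.3077 + 5.8058 = 7.1135
Step 3: Objective decrease = 0.5 * g^T H^(-1) g = 3.5567


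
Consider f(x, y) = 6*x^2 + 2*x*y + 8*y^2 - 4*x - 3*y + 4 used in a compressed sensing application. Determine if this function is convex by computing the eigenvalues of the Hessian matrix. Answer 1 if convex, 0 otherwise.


The Hessian of f(x,y) = 6*x^2 + 2*x*y + 8*y^2 - 4*x - 3*y + 4 is:
H = [[12, 2], [2, 16]]
Trace = 12 + 16 = 28
Determinant = 12*16 - (2)^2 = 188
Discriminant = (28)^2 - 4*188 = 32.0
Eigenvalues: lambda_1 = 11.1716, lambda_2 = 16.8284
The function is convex.

1


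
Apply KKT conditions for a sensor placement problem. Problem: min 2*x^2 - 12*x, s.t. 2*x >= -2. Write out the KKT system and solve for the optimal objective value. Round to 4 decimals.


Step 1: Try lambda = 0 (constraint inactive).
Stationarity: 2*2*x - 12 = 0
x* = 12/(2*2) = 3.0
Check constraint: 2*3.0 = 6.0 >= -2 -- satisfied.
Step 2: Compute optimal value.
f(x*) = 2*3.0^2 - 12*3.0 = -18.0


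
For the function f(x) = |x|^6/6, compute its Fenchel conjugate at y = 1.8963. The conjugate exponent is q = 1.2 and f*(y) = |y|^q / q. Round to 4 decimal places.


The conjugate exponent q satisfies 1/p + 1/q = 1.
p = 6, so q = 6/(6 - 1) = 1.2
|y|^q = 1.8963^1.2 = 2.1552
f*(1.8963) = 2.1552 / 1.2 = 1.796


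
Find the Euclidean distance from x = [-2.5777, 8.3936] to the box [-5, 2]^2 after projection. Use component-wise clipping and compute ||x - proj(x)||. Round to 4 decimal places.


Project each component onto [-5, 2].
clip(-2.5777) = -2.5777, clip(8.3936) = 2.0
Projection = [-2.5777, 2.0]
Squared diffs: [0.0, 40.8781]
Distance = sqrt(40.8781) = 6.3936


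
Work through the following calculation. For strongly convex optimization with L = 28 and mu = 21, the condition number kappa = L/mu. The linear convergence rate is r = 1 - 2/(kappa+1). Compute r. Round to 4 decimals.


Step 1: Compute the condition number.
kappa = L/mu = 28/21 = 1.3333
Step 2: Compute the convergence rate.
r = 1 - 2/(kappa + 1) = 1 - 2*mu/(L + mu) = (L - mu)/(L + mu) = 7/49 = 0.1429


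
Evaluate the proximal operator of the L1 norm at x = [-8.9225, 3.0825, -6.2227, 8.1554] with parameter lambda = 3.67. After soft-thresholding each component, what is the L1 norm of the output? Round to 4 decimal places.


Soft-thresholding with lambda = 3.67:
prox(-8.9225) = sign(-8.9225)*max(|-8.9225| - 3.67, 0) = -5.2525
prox(3.0825) = sign(3.0825)*max(|3.0825| - 3.67, 0) = 0.0
prox(-6.2227) = sign(-6.2227)*max(|-6.2227| - 3.67, 0) = -2.5527
prox(8.1554) = sign(8.1554)*max(|8.1554| - 3.67, 0) = 4.4854
prox(x) = [-5.2525, 0.0, -2.5527, 4.4854]
||prox(x)||_1 = 5.2525 + 0.0 + 2.5527 + 4.4854 = 12.2906


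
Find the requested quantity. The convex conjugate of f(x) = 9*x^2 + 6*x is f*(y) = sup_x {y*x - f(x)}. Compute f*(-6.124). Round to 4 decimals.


f*(y) = sup_x {y*x - a*x^2 - b*x} = sup_x {(y-b)*x - a*x^2}
FOC: (y - b) - 2a*x = 0 => x* = (y - b)/(2a)
x* = (-6.124 - 6)/(2*9) = -0.6736
f*(-6.124) = (y-b)^2/(4a) = (-6.124 - 6)^2/(4*9)
= 146.9914/36 = 4.0831


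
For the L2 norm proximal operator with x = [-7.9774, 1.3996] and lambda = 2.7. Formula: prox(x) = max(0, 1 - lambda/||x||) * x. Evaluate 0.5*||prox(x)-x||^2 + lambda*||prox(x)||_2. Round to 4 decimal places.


Step 1: Compute ||x||.
||x|| = 8.0992
Step 2: Compute scaling factor.
scale = max(0, 1 - 2.7/8.0992) = 0.6666
Step 3: prox(x) = [-5.318, 0.933]
||prox(x)|| = 5.3992
Step 4: Proximal objective.
0.5*||prox-x||^2 = 3.645
lambda*||prox|| = 14.5778
Total = 18.223


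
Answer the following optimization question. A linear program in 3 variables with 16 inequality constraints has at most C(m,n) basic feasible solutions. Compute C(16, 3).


Each vertex corresponds to some choice of n active constraints out of m, so the number of vertices is at most C(m, n) = m! / (n!(m-n)!).
m = 16, n = 3
Numerator: 16 * 15 * 14
Denominator: 3! = 6
C(16, 3) = 560


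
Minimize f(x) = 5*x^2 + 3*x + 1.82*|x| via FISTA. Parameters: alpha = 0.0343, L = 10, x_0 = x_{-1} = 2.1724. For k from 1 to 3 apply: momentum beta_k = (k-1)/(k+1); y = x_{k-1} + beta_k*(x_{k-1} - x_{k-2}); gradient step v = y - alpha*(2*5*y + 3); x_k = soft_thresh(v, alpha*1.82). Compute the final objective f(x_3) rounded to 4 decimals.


FISTA on f(x) = 5*x^2 + 3*x + 1.82*|x|
L = 10, alpha = 0.0343
Iteration 1: beta = 0.0, y = 2.1724 + 0.0*(2.1724 - 2.1724) = 2.1724
  grad(y) = 24.724, v = y - alpha*grad = 1.3244
  prox(v) = soft_thresh(1.3244, 0.0624) = 1.2619
Iteration 2: beta = 0.3333, y = 1.2619 + 0.3333*(1.2619 - 2.1724) = 0.9585
  grad(y) = 12.5845, v = y - alpha*grad = 0.5268
  prox(v) = soft_thresh(0.5268, 0.0624) = 0.4644
Iteration 3: beta = 0.5, y = 0.4644 + 0.5*(0.4644 - 1.2619) = 0.0656
  grad(y) = 3.656, v = y - alpha*grad = -0.0598
  prox(v) = soft_thresh(-0.0598, 0.0624) = 0.0
f(x_3) = 5*0.0^2 + 3*0.0 + 1.82*|0.0| = 0.0


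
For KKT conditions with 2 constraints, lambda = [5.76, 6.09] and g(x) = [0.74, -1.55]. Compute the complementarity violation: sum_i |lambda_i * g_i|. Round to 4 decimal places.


KKT complementary slackness check:
lambda_1 * g_1 = 5.76 * 0.74 = 4.2624
lambda_2 * g_2 = 6.09 * -1.55 = -9.4395
Total violation = 4.2624 + 9.4395 = 13.7019


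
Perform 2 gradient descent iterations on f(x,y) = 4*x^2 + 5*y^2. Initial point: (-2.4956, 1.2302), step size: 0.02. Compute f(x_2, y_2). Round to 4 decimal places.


Gradient descent on f(x,y) = 4*x^2 + 5*y^2.
Starting point: (-2.4956, 1.2302), alpha = 0.02
Step 1: grad_x = 2*4*-2.4956 = -19.9648, grad_y = 2*5*1.2302 = 12.302
  x_1 = -2.4956 - 0.02*-19.9648 = -2.0963
  y_1 = 1.2302 - 0.02*12.302 = 0.9842
Step 2: grad_x = 2*4*-2.0963 = -16.7704, grad_y = 2*5*0.9842 = 9.8416
  x_2 = -2.0963 - 0.02*-16.7704 = -1.7609
  y_2 = 0.9842 - 0.02*9.8416 = 0.7873
f(-1.7609, 0.7873) = 4*(-1.7609)^2 + 5*0.7873^2 = 15.5024


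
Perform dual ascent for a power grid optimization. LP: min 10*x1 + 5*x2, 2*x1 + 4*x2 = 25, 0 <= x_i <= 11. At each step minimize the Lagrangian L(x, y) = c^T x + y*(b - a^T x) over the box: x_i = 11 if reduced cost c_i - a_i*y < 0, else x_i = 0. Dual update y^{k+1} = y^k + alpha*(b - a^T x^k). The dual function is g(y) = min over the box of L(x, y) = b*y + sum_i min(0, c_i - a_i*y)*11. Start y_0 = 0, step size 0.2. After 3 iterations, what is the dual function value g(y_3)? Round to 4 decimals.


Dual ascent for LP: min 10*x1 + 5*x2, 2*x1 + 4*x2 = 25, 0 <= x_i <= 11
Step 1: y^k = 0.0, reduced costs: (10.0, 5.0)
  x^k = (0.0, 0.0), subgradient = b - a^T x = 25.0
  y^{k+1} = 0.0 + 0.2*25.0 = 5.0
Step 2: y^k = 5.0, reduced costs: (0.0, -15.0)
  x^k = (0.0, 11.0), subgradient = b - a^T x = -19.0
  y^{k+1} = 5.0 + 0.2*-19.0 = 1.2
Step 3: y^k = 1.2, reduced costs: (7.6, 0.2)
  x^k = (0.0, 0.0), subgradient = b - a^T x = 25.0
  y^{k+1} = 1.2 + 0.2*25.0 = 6.2
Dual objective at y_3 = 6.2: reduced costs (-2.4, -19.8), box minimizer x = (11.0, 11.0)
g(y_3) = b*y + (c1 - a1*y)*x1 + (c2 - a2*y)*x2 = 25*6.2 + (-2.4)*11.0 + (-19.8)*11.0 = 155.0 - 26.4 - 217.8 = -89.2


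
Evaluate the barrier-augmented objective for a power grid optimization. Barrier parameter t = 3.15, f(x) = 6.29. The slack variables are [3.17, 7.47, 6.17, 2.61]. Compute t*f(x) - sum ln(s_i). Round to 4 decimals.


Step 1: Compute log-barrier.
ln values: [1.1537, 2.0109, 1.8197, 0.9594]
phi = -(1.1537 + 2.0109 + 1.8197 + 0.9594) = -5.9437
Step 2: Compute augmented objective.
t*f(x) = 3.15*6.29 = 19.8135
Total = 19.8135 - 5.9437 = 13.8698


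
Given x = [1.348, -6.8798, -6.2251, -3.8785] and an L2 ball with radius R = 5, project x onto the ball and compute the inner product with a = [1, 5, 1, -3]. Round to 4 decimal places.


Step 1: Compute ||x|| (intermediates to 6 decimals).
||x|| = sqrt(1.348^2 + (-6.8798)^2 + (-6.2251)^2 + (-3.8785)^2) = 10.146102
Step 2: Project.
Since ||x|| > R, scale = R/||x|| = 5/10.146102 = 0.4928, proj(x) = scale * x
proj(x) = [0.664294, -3.390365, -3.067729, -1.911325]
Step 3: Dot product.
a^T * proj(x) = 1*0.664294 + 5*(-3.390365) + 1*(-3.067729) - 3*(-1.911325) = -13.6213


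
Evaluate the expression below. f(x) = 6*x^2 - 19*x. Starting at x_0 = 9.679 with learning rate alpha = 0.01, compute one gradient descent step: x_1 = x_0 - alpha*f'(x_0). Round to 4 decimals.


We compute the gradient at x_0 and apply the update.
f'(x) = 12*x - 19
f'(9.679) = 12*9.679 - 19 = 97.148
x_1 = 9.679 - 0.01*97.148 = 8.7075


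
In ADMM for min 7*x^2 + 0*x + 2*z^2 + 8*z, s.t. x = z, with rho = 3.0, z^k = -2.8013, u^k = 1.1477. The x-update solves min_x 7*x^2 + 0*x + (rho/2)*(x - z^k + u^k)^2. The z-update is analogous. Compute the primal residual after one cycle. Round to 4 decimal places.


ADMM iteration with rho = 3.0, z^k = -2.8013, u^k = 1.1477
Step 1: x-update.
Minimize 7*x^2 + 0*x + (3.0/2)*(x + 2.8013 + 1.1477)^2
FOC: (2*7 + 3.0)*x = 0 + 3.0*(-2.8013 - 1.1477)
x^{k+1} = -0.6969
Step 2: z-update.
Minimize 2*z^2 + 8*z + (3.0/2)*(-0.6969 - z + 1.1477)^2
FOC: (2*2 + 3.0)*z = -8 + 3.0*(-0.6969 + 1.1477)
z^{k+1} = -0.9496
Step 3: u-update.
u^{k+1} = 1.1477 - 0.6969 + 0.9496 = 1.4005
Step 4: Primal residual = |-0.6969 + 0.9496| = 0.2528


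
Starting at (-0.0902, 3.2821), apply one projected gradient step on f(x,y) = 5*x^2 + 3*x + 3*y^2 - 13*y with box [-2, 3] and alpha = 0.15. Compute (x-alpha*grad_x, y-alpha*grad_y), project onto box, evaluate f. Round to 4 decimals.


Step 1: Compute gradient at (-0.0902, 3.2821).
grad_x = 2*5*-0.0902 + 3 = 2.098
grad_y = 2*3*3.2821 - 13 = 6.6926
Step 2: Gradient step.
x_raw = -0.0902 - 0.15*2.098 = -0.4049
y_raw = 3.2821 - 0.15*6.6926 = 2.2782
Step 3: Project onto [-2, 3].
x_proj = clip(-0.4049) = -0.4049
y_proj = clip(2.2782) = 2.2782
Step 4: Evaluate f.
f(-0.4049, 2.2782) = -14.441


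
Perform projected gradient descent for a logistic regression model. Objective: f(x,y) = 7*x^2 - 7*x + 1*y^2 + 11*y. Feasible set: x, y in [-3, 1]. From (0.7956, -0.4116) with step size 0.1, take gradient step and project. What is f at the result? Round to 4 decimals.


Step 1: Compute gradient at (0.7956, -0.4116).
grad_x = 2*7*0.7956 - 7 = 4.1384
grad_y = 2*1*-0.4116 + 11 = 10.1768
Step 2: Gradient step.
x_raw = 0.7956 - 0.1*4.1384 = 0.3818
y_raw = -0.4116 - 0.1*10.1768 = -1.4293
Step 3: Project onto [-3, 1].
x_proj = clip(0.3818) = 0.3818
y_proj = clip(-1.4293) = -1.4293
Step 4: Evaluate f.
f(0.3818, -1.4293) = -15.3314


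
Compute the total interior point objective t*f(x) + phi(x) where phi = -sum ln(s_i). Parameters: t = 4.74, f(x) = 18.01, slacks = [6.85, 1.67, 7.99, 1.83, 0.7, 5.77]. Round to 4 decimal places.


Step 1: Compute log-barrier.
ln values: [1.9242, 0.5128, 2.0782, 0.6043, -0.3567, 1.7527]
phi = -(1.9242 + 0.5128 + 2.0782 + 0.6043 - 0.3567 + 1.7527) = -6.5156
Step 2: Compute augmented objective.
t*f(x) = 4.74*18.01 = 85.3674
Total = 85.3674 - 6.5156 = 78.8518


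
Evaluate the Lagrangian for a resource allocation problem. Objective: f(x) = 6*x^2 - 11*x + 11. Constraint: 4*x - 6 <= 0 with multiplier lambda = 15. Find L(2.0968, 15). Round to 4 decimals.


Step 1: Evaluate f(x).
f(2.0968) = 6*2.0968^2 - 11*2.0968 + 11 = 14.3146
Step 2: Evaluate g(x).
g(2.0968) = 4*2.0968 - 6 = 2.3872
Step 3: Compute Lagrangian.
L = 14.3146 + 15*2.3872 = 50.1226


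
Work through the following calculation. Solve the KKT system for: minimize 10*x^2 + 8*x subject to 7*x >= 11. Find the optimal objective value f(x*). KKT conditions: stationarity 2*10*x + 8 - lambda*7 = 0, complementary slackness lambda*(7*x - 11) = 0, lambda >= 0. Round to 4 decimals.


Step 1: Try lambda = 0 (constraint inactive).
x_unc = -8/(2*10) = -0.4
Check: 7*-0.4 = -2.8 < 11 -- violated!
Step 2: Constraint must be active: 7*x = 11
x* = 11/7 = 1.5714 (rounded; the exact value 11/7 is used below)
lambda = (2*10*(11/7) + 8)/7 = 5.6327
Step 3: Compute optimal value.
f(x*) = 10*(11/7)^2 + 8*(11/7) = 37.2653


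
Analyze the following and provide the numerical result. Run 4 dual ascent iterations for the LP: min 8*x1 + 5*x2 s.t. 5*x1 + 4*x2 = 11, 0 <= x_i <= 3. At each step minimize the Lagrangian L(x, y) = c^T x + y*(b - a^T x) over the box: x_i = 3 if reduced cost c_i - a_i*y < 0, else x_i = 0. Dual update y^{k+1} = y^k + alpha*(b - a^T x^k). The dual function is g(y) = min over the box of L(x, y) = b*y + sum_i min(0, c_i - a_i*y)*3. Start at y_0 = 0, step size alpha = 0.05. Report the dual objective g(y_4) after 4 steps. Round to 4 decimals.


Dual ascent for LP: min 8*x1 + 5*x2, 5*x1 + 4*x2 = 11, 0 <= x_i <= 3
Step 1: y^k = 0.0, reduced costs: (8.0, 5.0)
  x^k = (0.0, 0.0), subgradient = b - a^T x = 11.0
  y^{k+1} = 0.0 + 0.05*11.0 = 0.55
Step 2: y^k = 0.55, reduced costs: (5.25, 2.8)
  x^k = (0.0, 0.0), subgradient = b - a^T x = 11.0
  y^{k+1} = 0.55 + 0.05*11.0 = 1.1
Step 3: y^k = 1.1, reduced costs: (2.5, 0.6)
  x^k = (0.0, 0.0), subgradient = b - a^T x = 11.0
  y^{k+1} = 1.1 + 0.05*11.0 = 1.65
Step 4: y^k = 1.65, reduced costs: (-0.25, -1.6)
  x^k = (3.0, 3.0), subgradient = b - a^T x = -16.0
  y^{k+1} = 1.65 + 0.05*-16.0 = 0.85
Dual objective at y_4 = 0.85: reduced costs (3.75, 1.6), box minimizer x = (0.0, 0.0)
g(y_4) = b*y + (c1 - a1*y)*x1 + (c2 - a2*y)*x2 = 11*0.85 + 3.75*0.0 + 1.6*0.0 = 9.35 + 0.0 + 0.0 = 9.35


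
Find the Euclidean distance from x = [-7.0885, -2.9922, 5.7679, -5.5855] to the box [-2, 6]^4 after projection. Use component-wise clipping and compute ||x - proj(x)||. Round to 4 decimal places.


Project each component onto [-2, 6].
clip(-7.0885) = -2.0, clip(-2.9922) = -2.0, clip(5.7679) = 5.7679, clip(-5.5855) = -2.0
Projection = [-2.0, -2.0, 5.7679, -2.0]
Squared diffs: [25.8928, 0.9845, 0.0, 12.8558]
Distance = sqrt(39.7331) = 6.3034


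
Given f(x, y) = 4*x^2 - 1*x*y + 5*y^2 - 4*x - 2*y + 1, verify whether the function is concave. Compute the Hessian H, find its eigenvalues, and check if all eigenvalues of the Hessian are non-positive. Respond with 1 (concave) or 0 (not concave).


The Hessian of f(x,y) = 4*x^2 - 1*x*y + 5*y^2 - 4*x - 2*y + 1 is:
H = [[8, -1], [-1, 10]]
Trace = 8 + 10 = 18
Determinant = 8*10 - (-1)^2 = 79
Discriminant = (18)^2 - 4*79 = 8.0
Eigenvalues: lambda_1 = 7.5858, lambda_2 = 10.4142
The function is not concave.

0


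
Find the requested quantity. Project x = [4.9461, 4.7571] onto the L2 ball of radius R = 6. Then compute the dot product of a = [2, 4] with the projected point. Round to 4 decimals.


Step 1: Compute ||x|| (intermediates to 6 decimals).
||x|| = sqrt(4.9461^2 + 4.7571^2) = 6.8625
Step 2: Project.
Since ||x|| > R, scale = R/||x|| = 6/6.8625 = 0.874317, proj(x) = scale * x
proj(x) = [4.324459, 4.159213]
Step 3: Dot product.
a^T * proj(x) = 2*4.324459 + 4*4.159213 = 25.2858


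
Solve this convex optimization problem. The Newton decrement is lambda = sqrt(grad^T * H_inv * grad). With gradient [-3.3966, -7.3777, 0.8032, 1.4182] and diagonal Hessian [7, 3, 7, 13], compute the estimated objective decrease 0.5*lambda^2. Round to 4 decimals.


Step 1: H is diagonal, so H^(-1) * g = [-0.4852, -2.4592, 0.1147, 0.1091].
Step 2: g^T H^(-1) g = sum_i g_i^2 / H_ii
  = (-3.3966)^2/7 + (-7.3777)^2/3 + (0.8032)^2/7 + (1.4182)^2/13
  = 1.6481 + 18.1435 + 0.0922 + 0.1547 = 20.0385
Step 3: Objective decrease = 0.5 * g^T H^(-1) g = 10.0192


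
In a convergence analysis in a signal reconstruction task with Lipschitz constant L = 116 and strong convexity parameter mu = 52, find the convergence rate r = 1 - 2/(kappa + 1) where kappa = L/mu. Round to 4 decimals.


Step 1: Compute the condition number.
kappa = L/mu = 116/52 = 2.2308
Step 2: Compute the convergence rate.
r = 1 - 2/(kappa + 1) = 1 - 2*mu/(L + mu) = (L - mu)/(L + mu) = 64/168 = 0.381


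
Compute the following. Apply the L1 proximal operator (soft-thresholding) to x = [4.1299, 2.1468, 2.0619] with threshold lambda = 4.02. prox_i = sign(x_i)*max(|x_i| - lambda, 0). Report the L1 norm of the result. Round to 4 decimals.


Soft-thresholding with lambda = 4.02:
prox(4.1299) = sign(4.1299)*max(|4.1299| - 4.02, 0) = 0.1099
prox(2.1468) = sign(2.1468)*max(|2.1468| - 4.02, 0) = 0.0
prox(2.0619) = sign(2.0619)*max(|2.0619| - 4.02, 0) = 0.0
prox(x) = [0.1099, 0.0, 0.0]
||prox(x)||_1 = 0.1099 + 0.0 + 0.0 = 0.1099


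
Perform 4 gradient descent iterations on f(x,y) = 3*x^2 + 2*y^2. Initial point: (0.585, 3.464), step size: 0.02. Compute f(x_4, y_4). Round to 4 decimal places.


Gradient descent on f(x,y) = 3*x^2 + 2*y^2.
Starting point: (0.585, 3.464), alpha = 0.02
Step 1: grad_x = 2*3*0.585 = 3.51, grad_y = 2*2*3.464 = 13.856
  x_1 = 0.585 - 0.02*3.51 = 0.5148
  y_1 = 3.464 - 0.02*13.856 = 3.1869
Step 2: grad_x = 2*3*0.5148 = 3.0888, grad_y = 2*2*3.1869 = 12.7475
  x_2 = 0.5148 - 0.02*3.0888 = 0.453
  y_2 = 3.1869 - 0.02*12.7475 = 2.9319
Step 3: grad_x = 2*3*0.453 = 2.7181, grad_y = 2*2*2.9319 = 11.7277
  x_3 = 0.453 - 0.02*2.7181 = 0.3987
  y_3 = 2.9319 - 0.02*11.7277 = 2.6974
Step 4: grad_x = 2*3*0.3987 = 2.392, grad_y = 2*2*2.6974 = 10.7895
  x_4 = 0.3987 - 0.02*2.392 = 0.3508
  y_4 = 2.6974 - 0.02*10.7895 = 2.4816
f(0.3508, 2.4816) = 3*0.3508^2 + 2*2.4816^2 = 12.6858


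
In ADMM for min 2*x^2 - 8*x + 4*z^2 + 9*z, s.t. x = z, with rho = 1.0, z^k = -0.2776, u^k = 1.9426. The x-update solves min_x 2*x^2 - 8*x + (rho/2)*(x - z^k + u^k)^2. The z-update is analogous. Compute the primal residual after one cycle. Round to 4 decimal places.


ADMM iteration with rho = 1.0, z^k = -0.2776, u^k = 1.9426
Step 1: x-update.
Minimize 2*x^2 - 8*x + (1.0/2)*(x + 0.2776 + 1.9426)^2
FOC: (2*2 + 1.0)*x = 8 + 1.0*(-0.2776 - 1.9426)
x^{k+1} = 1.156
Step 2: z-update.
Minimize 4*z^2 + 9*z + (1.0/2)*(1.156 - z + 1.9426)^2
FOC: (2*4 + 1.0)*z = -9 + 1.0*(1.156 + 1.9426)
z^{k+1} = -0.6557
Step 3: u-update.
u^{k+1} = 1.9426 + 1.156 + 0.6557 = 3.7543
Step 4: Primal residual = |1.156 + 0.6557| = 1.8117


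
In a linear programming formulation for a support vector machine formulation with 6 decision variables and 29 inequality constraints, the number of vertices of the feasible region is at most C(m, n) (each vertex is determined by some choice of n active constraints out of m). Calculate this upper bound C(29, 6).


Each vertex corresponds to some choice of n active constraints out of m, so the number of vertices is at most C(m, n) = m! / (n!(m-n)!).
m = 29, n = 6
Numerator: 29 * 28 * 27 * 26 * 25 * 24
Denominator: 6! = 720
C(29, 6) = 475020


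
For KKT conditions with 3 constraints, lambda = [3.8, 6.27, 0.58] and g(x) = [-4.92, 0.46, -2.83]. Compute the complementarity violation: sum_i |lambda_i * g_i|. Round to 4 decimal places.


KKT complementary slackness check:
lambda_1 * g_1 = 3.8 * -4.92 = -18.696
lambda_2 * g_2 = 6.27 * 0.46 = 2.8842
lambda_3 * g_3 = 0.58 * -2.83 = -1.6414
Total violation = 18.696 + 2.8842 + 1.6414 = 23.2216


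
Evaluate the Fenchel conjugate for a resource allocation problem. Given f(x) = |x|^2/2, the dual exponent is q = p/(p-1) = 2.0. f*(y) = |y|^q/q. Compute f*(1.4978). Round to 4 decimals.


The conjugate exponent q satisfies 1/p + 1/q = 1.
p = 2, so q = 2/(2 - 1) = 2.0
|y|^q = 1.4978^2.0 = 2.2434
f*(1.4978) = 2.2434 / 2.0 = 1.1217


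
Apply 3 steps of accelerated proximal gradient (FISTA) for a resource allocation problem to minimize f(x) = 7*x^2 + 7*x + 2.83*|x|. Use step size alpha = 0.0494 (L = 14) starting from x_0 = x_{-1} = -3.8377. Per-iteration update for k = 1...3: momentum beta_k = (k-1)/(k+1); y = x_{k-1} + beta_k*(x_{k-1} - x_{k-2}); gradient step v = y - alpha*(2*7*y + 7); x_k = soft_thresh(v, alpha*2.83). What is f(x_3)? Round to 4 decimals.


FISTA on f(x) = 7*x^2 + 7*x + 2.83*|x|
L = 14, alpha = 0.0494
Iteration 1: beta = 0.0, y = -3.8377 + 0.0*(-3.8377 + 3.8377) = -3.8377
  grad(y) = -46.7278, v = y - alpha*grad = -1.5293
  prox(v) = soft_thresh(-1.5293, 0.1398) = -1.3895
Iteration 2: beta = 0.3333, y = -1.3895 + 0.3333*(-1.3895 + 3.8377) = -0.5735
  grad(y) = -1.0289, v = y - alpha*grad = -0.5227
  prox(v) = soft_thresh(-0.5227, 0.1398) = -0.3829
Iteration 3: beta = 0.5, y = -0.3829 + 0.5*(-0.3829 + 1.3895) = 0.1205
  grad(y) = 8.6867, v = y - alpha*grad = -0.3086
  prox(v) = soft_thresh(-0.3086, 0.1398) = -0.1688
f(x_3) = 7*(-0.1688)^2 + 7*(-0.1688) + 2.83*|-0.1688| = -0.5045


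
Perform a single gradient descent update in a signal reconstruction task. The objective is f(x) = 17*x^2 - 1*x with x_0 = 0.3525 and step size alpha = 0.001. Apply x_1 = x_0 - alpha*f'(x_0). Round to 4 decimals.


We compute the gradient at x_0 and apply the update.
f'(x) = 34*x - 1
f'(0.3525) = 34*0.3525 - 1 = 10.985
x_1 = 0.3525 - 0.001*10.985 = 0.3415


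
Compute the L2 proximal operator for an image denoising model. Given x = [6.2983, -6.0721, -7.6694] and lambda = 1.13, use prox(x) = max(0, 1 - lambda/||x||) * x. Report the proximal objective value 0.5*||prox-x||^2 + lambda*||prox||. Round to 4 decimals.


Step 1: Compute ||x||.
||x|| = 11.6344
Step 2: Compute scaling factor.
scale = max(0, 1 - 1.13/11.6344) = 0.9029
Step 3: prox(x) = [5.6866, -5.4823, -6.9245]
||prox(x)|| = 10.5044
Step 4: Proximal objective.
0.5*||prox-x||^2 = 0.6385
lambda*||prox|| = 11.87
Total = 12.5084


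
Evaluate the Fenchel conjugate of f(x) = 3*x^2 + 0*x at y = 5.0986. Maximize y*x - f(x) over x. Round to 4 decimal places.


f*(y) = sup_x {y*x - a*x^2 - b*x} = sup_x {(y-b)*x - a*x^2}
FOC: (y - b) - 2a*x = 0 => x* = (y - b)/(2a)
x* = (5.0986 - 0)/(2*3) = 0.8498
f*(5.0986) = (y-b)^2/(4a) = (5.0986 - 0)^2/(4*3)
= 25.9957/12 = 2.1663


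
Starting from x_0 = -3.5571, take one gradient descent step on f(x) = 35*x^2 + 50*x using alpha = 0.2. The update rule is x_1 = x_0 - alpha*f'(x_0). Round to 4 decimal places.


We compute the gradient at x_0 and apply the update.
f'(x) = 70*x + 50
f'(-3.5571) = 70*-3.5571 + 50 = -198.997
x_1 = -3.5571 - 0.2*-198.997 = 36.2423


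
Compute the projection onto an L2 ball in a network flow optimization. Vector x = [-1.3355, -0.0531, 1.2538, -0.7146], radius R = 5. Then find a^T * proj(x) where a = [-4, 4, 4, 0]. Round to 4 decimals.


Step 1: Compute ||x|| (intermediates to 6 decimals).
||x|| = sqrt((-1.3355)^2 + (-0.0531)^2 + 1.2538^2 + (-0.7146)^2) = 1.966989
Step 2: Project.
Since ||x|| <= R, proj = x (no scaling needed).
proj(x) = [-1.3355, -0.0531, 1.2538, -0.7146]
Step 3: Dot product.
a^T * proj(x) = -4*(-1.3355) + 4*(-0.0531) + 4*1.2538 + 0*(-0.7146) = 10.1448


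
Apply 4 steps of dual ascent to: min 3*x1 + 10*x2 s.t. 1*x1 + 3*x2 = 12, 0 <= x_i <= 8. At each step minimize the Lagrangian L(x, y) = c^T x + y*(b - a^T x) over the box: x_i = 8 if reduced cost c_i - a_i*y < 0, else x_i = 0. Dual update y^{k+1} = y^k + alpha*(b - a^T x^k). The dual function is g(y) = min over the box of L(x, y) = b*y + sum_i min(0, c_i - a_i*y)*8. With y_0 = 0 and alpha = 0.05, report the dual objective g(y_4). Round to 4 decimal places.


Dual ascent for LP: min 3*x1 + 10*x2, 1*x1 + 3*x2 = 12, 0 <= x_i <= 8
Step 1: y^k = 0.0, reduced costs: (3.0, 10.0)
  x^k = (0.0, 0.0), subgradient = b - a^T x = 12.0
  y^{k+1} = 0.0 + 0.05*12.0 = 0.6
Step 2: y^k = 0.6, reduced costs: (2.4, 8.2)
  x^k = (0.0, 0.0), subgradient = b - a^T x = 12.0
  y^{k+1} = 0.6 + 0.05*12.0 = 1.2
Step 3: y^k = 1.2, reduced costs: (1.8, 6.4)
  x^k = (0.0, 0.0), subgradient = b - a^T x = 12.0
  y^{k+1} = 1.2 + 0.05*12.0 = 1.8
Step 4: y^k = 1.8, reduced costs: (1.2, 4.6)
  x^k = (0.0, 0.0), subgradient = b - a^T x = 12.0
  y^{k+1} = 1.8 + 0.05*12.0 = 2.4
Dual objective at y_4 = 2.4: reduced costs (0.6, 2.8), box minimizer x = (0.0, 0.0)
g(y_4) = b*y + (c1 - a1*y)*x1 + (c2 - a2*y)*x2 = 12*2.4 + 0.6*0.0 + 2.8*0.0 = 28.8 + 0.0 + 0.0 = 28.8


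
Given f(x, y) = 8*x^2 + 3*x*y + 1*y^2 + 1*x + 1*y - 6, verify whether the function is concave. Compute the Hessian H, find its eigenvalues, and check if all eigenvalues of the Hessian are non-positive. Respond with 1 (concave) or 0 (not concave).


The Hessian of f(x,y) = 8*x^2 + 3*x*y + 1*y^2 + 1*x + 1*y - 6 is:
H = [[16, 3], [3, 2]]
Trace = 16 + 2 = 18
Determinant = 16*2 - (3)^2 = 23
Discriminant = (18)^2 - 4*23 = 232.0
Eigenvalues: lambda_1 = 1.3842, lambda_2 = 16.6158
The function is not concave.

0


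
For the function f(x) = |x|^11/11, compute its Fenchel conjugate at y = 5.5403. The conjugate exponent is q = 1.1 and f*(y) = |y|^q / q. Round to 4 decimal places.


The conjugate exponent q satisfies 1/p + 1/q = 1.
p = 11, so q = 11/(11 - 1) = 1.1
|y|^q = 5.5403^1.1 = 6.5749
f*(5.5403) = 6.5749 / 1.1 = 5.9771


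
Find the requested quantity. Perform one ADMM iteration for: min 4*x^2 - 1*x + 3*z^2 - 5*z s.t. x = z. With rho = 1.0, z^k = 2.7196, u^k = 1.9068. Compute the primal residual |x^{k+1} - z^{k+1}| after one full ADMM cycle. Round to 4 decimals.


ADMM iteration with rho = 1.0, z^k = 2.7196, u^k = 1.9068
Step 1: x-update.
Minimize 4*x^2 - 1*x + (1.0/2)*(x - 2.7196 + 1.9068)^2
FOC: (2*4 + 1.0)*x = 1 + 1.0*(2.7196 - 1.9068)
x^{k+1} = 0.2014
Step 2: z-update.
Minimize 3*z^2 - 5*z + (1.0/2)*(0.2014 - z + 1.9068)^2
FOC: (2*3 + 1.0)*z = 5 + 1.0*(0.2014 + 1.9068)
z^{k+1} = 1.0155
Step 3: u-update.
u^{k+1} = 1.9068 + 0.2014 - 1.0155 = 1.0928
Step 4: Primal residual = |0.2014 - 1.0155| = 0.814


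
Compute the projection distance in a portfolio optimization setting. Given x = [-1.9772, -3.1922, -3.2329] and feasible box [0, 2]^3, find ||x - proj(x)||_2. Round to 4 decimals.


Project each component onto [0, 2].
clip(-1.9772) = 0.0, clip(-3.1922) = 0.0, clip(-3.2329) = 0.0
Projection = [0.0, 0.0, 0.0]
Squared diffs: [3.9093, 10.1901, 10.4516]
Distance = sqrt(24.551) = 4.9549


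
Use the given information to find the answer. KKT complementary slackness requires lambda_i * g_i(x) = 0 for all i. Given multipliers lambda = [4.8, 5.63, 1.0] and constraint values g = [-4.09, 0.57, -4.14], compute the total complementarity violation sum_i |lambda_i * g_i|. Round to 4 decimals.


KKT complementary slackness check:
lambda_1 * g_1 = 4.8 * -4.09 = -19.632
lambda_2 * g_2 = 5.63 * 0.57 = 3.2091
lambda_3 * g_3 = 1.0 * -4.14 = -4.14
Total violation = 19.632 + 3.2091 + 4.14 = 26.9811


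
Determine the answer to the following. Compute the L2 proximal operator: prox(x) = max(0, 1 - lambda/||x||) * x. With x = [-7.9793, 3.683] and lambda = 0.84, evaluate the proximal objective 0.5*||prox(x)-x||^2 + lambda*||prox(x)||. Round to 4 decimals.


Step 1: Compute ||x||.
||x|| = 8.7883
Step 2: Compute scaling factor.
scale = max(0, 1 - 0.84/8.7883) = 0.9044
Step 3: prox(x) = [-7.2166, 3.331]
||prox(x)|| = 7.9483
Step 4: Proximal objective.
0.5*||prox-x||^2 = 0.3528
lambda*||prox|| = 6.6766
Total = 7.0293


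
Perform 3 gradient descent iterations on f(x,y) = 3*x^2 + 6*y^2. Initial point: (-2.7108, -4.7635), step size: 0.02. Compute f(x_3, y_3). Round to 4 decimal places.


Gradient descent on f(x,y) = 3*x^2 + 6*y^2.
Starting point: (-2.7108, -4.7635), alpha = 0.02
Step 1: grad_x = 2*3*-2.7108 = -16.2648, grad_y = 2*6*-4.7635 = -57.162
  x_1 = -2.7108 - 0.02*-16.2648 = -2.3855
  y_1 = -4.7635 - 0.02*-57.162 = -3.6203
Step 2: grad_x = 2*3*-2.3855 = -14.313, grad_y = 2*6*-3.6203 = -43.4431
  x_2 = -2.3855 - 0.02*-14.313 = -2.0992
  y_2 = -3.6203 - 0.02*-43.4431 = -2.7514
Step 3: grad_x = 2*3*-2.0992 = -12.5955, grad_y = 2*6*-2.7514 = -33.0168
  x_3 = -2.0992 - 0.02*-12.5955 = -1.8473
  y_3 = -2.7514 - 0.02*-33.0168 = -2.0911
f(-1.8473, -2.0911) = 3*(-1.8473)^2 + 6*(-2.0911)^2 = 36.4732


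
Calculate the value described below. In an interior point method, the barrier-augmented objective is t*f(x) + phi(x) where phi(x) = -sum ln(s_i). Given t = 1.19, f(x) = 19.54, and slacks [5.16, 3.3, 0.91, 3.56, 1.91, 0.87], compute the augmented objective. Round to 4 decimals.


Step 1: Compute log-barrier.
ln values: [1.6409, 1.1939, -0.0943, 1.2698, 0.6471, -0.1393]
phi = -(1.6409 + 1.1939 - 0.0943 + 1.2698 + 0.6471 - 0.1393) = -4.5182
Step 2: Compute augmented objective.
t*f(x) = 1.19*19.54 = 23.2526
Total = 23.2526 - 4.5182 = 18.7344


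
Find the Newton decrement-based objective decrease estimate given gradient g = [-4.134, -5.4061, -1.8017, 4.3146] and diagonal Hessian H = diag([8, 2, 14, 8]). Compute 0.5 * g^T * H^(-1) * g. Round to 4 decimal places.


Step 1: H is diagonal, so H^(-1) * g = [-0.5168, -2.7031, -0.1287, 0.5393].
Step 2: g^T H^(-1) g = sum_i g_i^2 / H_ii
  = (-4.134)^2/8 + (-5.4061)^2/2 + (-1.8017)^2/14 + (4.3146)^2/8
  = 2.1362 + 14.613 + 0.2319 + 2.327 = 19.308
Step 3: Objective decrease = 0.5 * g^T H^(-1) g = 9.654


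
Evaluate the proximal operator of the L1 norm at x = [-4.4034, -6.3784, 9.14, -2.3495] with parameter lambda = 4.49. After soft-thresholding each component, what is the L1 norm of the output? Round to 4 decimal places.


Soft-thresholding with lambda = 4.49:
prox(-4.4034) = sign(-4.4034)*max(|-4.4034| - 4.49, 0) = 0.0
prox(-6.3784) = sign(-6.3784)*max(|-6.3784| - 4.49, 0) = -1.8884
prox(9.14) = sign(9.14)*max(|9.14| - 4.49, 0) = 4.65
prox(-2.3495) = sign(-2.3495)*max(|-2.3495| - 4.49, 0) = 0.0
prox(x) = [0.0, -1.8884, 4.65, 0.0]
||prox(x)||_1 = 0.0 + 1.8884 + 4.65 + 0.0 = 6.5384


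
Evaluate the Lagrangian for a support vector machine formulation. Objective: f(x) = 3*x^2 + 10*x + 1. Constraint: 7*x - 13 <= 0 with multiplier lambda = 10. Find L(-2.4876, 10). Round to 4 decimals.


Step 1: Evaluate f(x).
f(-2.4876) = 3*(-2.4876)^2 + 10*(-2.4876) + 1 = -5.3115
Step 2: Evaluate g(x).
g(-2.4876) = 7*-2.4876 - 13 = -30.4132
Step 3: Compute Lagrangian.
L = -5.3115 + 10*-30.4132 = -309.4435


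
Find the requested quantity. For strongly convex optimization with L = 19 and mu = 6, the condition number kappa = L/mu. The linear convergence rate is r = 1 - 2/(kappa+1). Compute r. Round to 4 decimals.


Step 1: Compute the condition number.
kappa = L/mu = 19/6 = 3.1667
Step 2: Compute the convergence rate.
r = 1 - 2/(kappa + 1) = 1 - 2*mu/(L + mu) = (L - mu)/(L + mu) = 13/25 = 0.52


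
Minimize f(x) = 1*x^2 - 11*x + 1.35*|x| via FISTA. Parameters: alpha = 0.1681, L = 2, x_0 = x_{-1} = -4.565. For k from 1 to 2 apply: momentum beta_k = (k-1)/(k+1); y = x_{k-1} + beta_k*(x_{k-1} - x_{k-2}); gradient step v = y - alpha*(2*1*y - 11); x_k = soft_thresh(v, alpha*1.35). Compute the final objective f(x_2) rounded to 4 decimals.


FISTA on f(x) = 1*x^2 - 11*x + 1.35*|x|
L = 2, alpha = 0.1681
Iteration 1: beta = 0.0, y = -4.565 + 0.0*(-4.565 + 4.565) = -4.565
  grad(y) = -20.13, v = y - alpha*grad = -1.1811
  prox(v) = soft_thresh(-1.1811, 0.2269) = -0.9542
Iteration 2: beta = 0.3333, y = -0.9542 + 0.3333*(-0.9542 + 4.565) = 0.2494
  grad(y) = -10.5012, v = y - alpha*grad = 2.0146
  prox(v) = soft_thresh(2.0146, 0.2269) = 1.7877
f(x_2) = 1*1.7877^2 - 11*1.7877 + 1.35*|1.7877| = -14.0555


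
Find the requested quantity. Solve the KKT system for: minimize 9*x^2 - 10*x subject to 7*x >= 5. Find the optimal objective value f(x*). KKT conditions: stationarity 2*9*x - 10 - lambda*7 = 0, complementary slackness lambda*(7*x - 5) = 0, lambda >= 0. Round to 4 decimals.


Step 1: Try lambda = 0 (constraint inactive).
x_unc = 10/(2*9) = 0.5556
Check: 7*0.5556 = 3.8892 < 5 -- violated!
Step 2: Constraint must be active: 7*x = 5
x* = 5/7 = 0.7143 (rounded; the exact value 5/7 is used below)
lambda = (2*9*(5/7) - 10)/7 = 0.4082
Step 3: Compute optimal value.
f(x*) = 9*(5/7)^2 - 10*(5/7) = -2.551


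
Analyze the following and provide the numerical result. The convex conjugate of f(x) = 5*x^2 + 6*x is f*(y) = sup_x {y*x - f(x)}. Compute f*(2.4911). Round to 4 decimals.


f*(y) = sup_x {y*x - a*x^2 - b*x} = sup_x {(y-b)*x - a*x^2}
FOC: (y - b) - 2a*x = 0 => x* = (y - b)/(2a)
x* = (2.4911 - 6)/(2*5) = -0.3509
f*(2.4911) = (y-b)^2/(4a) = (2.4911 - 6)^2/(4*5)
= 12.3124/20 = 0.6156


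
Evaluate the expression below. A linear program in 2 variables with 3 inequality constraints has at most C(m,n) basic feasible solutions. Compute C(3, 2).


Each vertex corresponds to some choice of n active constraints out of m, so the number of vertices is at most C(m, n) = m! / (n!(m-n)!).
m = 3, n = 2
Numerator: 3 * 2
Denominator: 2! = 2
C(3, 2) = 3


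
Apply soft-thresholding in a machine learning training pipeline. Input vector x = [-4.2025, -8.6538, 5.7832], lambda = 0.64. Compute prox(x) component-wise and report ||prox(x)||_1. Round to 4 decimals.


Soft-thresholding with lambda = 0.64:
prox(-4.2025) = sign(-4.2025)*max(|-4.2025| - 0.64, 0) = -3.5625
prox(-8.6538) = sign(-8.6538)*max(|-8.6538| - 0.64, 0) = -8.0138
prox(5.7832) = sign(5.7832)*max(|5.7832| - 0.64, 0) = 5.1432
prox(x) = [-3.5625, -8.0138, 5.1432]
||prox(x)||_1 = 3.5625 + 8.0138 + 5.1432 = 16.7195


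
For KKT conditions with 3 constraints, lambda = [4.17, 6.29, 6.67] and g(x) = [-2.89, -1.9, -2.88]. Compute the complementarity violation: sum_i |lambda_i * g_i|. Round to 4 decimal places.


KKT complementary slackness check:
lambda_1 * g_1 = 4.17 * -2.89 = -12.0513
lambda_2 * g_2 = 6.29 * -1.9 = -11.951
lambda_3 * g_3 = 6.67 * -2.88 = -19.2096
Total violation = 12.0513 + 11.951 + 19.2096 = 43.2119
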